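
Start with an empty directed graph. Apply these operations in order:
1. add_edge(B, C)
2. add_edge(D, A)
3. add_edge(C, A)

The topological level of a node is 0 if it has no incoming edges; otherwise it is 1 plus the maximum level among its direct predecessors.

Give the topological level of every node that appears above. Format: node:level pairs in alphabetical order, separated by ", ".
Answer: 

Answer: A:2, B:0, C:1, D:0

Derivation:
Op 1: add_edge(B, C). Edges now: 1
Op 2: add_edge(D, A). Edges now: 2
Op 3: add_edge(C, A). Edges now: 3
Compute levels (Kahn BFS):
  sources (in-degree 0): B, D
  process B: level=0
    B->C: in-degree(C)=0, level(C)=1, enqueue
  process D: level=0
    D->A: in-degree(A)=1, level(A)>=1
  process C: level=1
    C->A: in-degree(A)=0, level(A)=2, enqueue
  process A: level=2
All levels: A:2, B:0, C:1, D:0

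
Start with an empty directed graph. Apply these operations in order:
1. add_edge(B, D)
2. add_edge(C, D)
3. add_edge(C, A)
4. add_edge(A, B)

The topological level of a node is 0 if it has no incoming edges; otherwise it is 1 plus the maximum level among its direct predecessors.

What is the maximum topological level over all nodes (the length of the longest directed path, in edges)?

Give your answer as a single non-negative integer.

Answer: 3

Derivation:
Op 1: add_edge(B, D). Edges now: 1
Op 2: add_edge(C, D). Edges now: 2
Op 3: add_edge(C, A). Edges now: 3
Op 4: add_edge(A, B). Edges now: 4
Compute levels (Kahn BFS):
  sources (in-degree 0): C
  process C: level=0
    C->A: in-degree(A)=0, level(A)=1, enqueue
    C->D: in-degree(D)=1, level(D)>=1
  process A: level=1
    A->B: in-degree(B)=0, level(B)=2, enqueue
  process B: level=2
    B->D: in-degree(D)=0, level(D)=3, enqueue
  process D: level=3
All levels: A:1, B:2, C:0, D:3
max level = 3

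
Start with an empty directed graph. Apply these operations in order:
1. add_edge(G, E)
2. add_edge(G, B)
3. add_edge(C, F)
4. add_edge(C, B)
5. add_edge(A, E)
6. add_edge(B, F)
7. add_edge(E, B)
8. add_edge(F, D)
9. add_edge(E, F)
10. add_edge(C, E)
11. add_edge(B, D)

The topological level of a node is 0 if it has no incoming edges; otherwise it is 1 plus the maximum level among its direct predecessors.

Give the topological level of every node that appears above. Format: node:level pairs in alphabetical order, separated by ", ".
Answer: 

Op 1: add_edge(G, E). Edges now: 1
Op 2: add_edge(G, B). Edges now: 2
Op 3: add_edge(C, F). Edges now: 3
Op 4: add_edge(C, B). Edges now: 4
Op 5: add_edge(A, E). Edges now: 5
Op 6: add_edge(B, F). Edges now: 6
Op 7: add_edge(E, B). Edges now: 7
Op 8: add_edge(F, D). Edges now: 8
Op 9: add_edge(E, F). Edges now: 9
Op 10: add_edge(C, E). Edges now: 10
Op 11: add_edge(B, D). Edges now: 11
Compute levels (Kahn BFS):
  sources (in-degree 0): A, C, G
  process A: level=0
    A->E: in-degree(E)=2, level(E)>=1
  process C: level=0
    C->B: in-degree(B)=2, level(B)>=1
    C->E: in-degree(E)=1, level(E)>=1
    C->F: in-degree(F)=2, level(F)>=1
  process G: level=0
    G->B: in-degree(B)=1, level(B)>=1
    G->E: in-degree(E)=0, level(E)=1, enqueue
  process E: level=1
    E->B: in-degree(B)=0, level(B)=2, enqueue
    E->F: in-degree(F)=1, level(F)>=2
  process B: level=2
    B->D: in-degree(D)=1, level(D)>=3
    B->F: in-degree(F)=0, level(F)=3, enqueue
  process F: level=3
    F->D: in-degree(D)=0, level(D)=4, enqueue
  process D: level=4
All levels: A:0, B:2, C:0, D:4, E:1, F:3, G:0

Answer: A:0, B:2, C:0, D:4, E:1, F:3, G:0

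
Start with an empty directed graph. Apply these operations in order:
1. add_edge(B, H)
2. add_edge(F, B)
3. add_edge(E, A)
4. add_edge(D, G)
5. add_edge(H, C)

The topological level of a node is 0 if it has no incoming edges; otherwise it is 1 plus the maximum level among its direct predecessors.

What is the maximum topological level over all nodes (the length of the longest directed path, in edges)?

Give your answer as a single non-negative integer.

Answer: 3

Derivation:
Op 1: add_edge(B, H). Edges now: 1
Op 2: add_edge(F, B). Edges now: 2
Op 3: add_edge(E, A). Edges now: 3
Op 4: add_edge(D, G). Edges now: 4
Op 5: add_edge(H, C). Edges now: 5
Compute levels (Kahn BFS):
  sources (in-degree 0): D, E, F
  process D: level=0
    D->G: in-degree(G)=0, level(G)=1, enqueue
  process E: level=0
    E->A: in-degree(A)=0, level(A)=1, enqueue
  process F: level=0
    F->B: in-degree(B)=0, level(B)=1, enqueue
  process G: level=1
  process A: level=1
  process B: level=1
    B->H: in-degree(H)=0, level(H)=2, enqueue
  process H: level=2
    H->C: in-degree(C)=0, level(C)=3, enqueue
  process C: level=3
All levels: A:1, B:1, C:3, D:0, E:0, F:0, G:1, H:2
max level = 3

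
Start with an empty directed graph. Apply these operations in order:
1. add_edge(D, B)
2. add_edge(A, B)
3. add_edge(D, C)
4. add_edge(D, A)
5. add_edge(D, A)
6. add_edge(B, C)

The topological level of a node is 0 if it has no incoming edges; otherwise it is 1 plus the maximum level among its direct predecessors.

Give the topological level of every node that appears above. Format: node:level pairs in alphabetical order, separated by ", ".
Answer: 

Op 1: add_edge(D, B). Edges now: 1
Op 2: add_edge(A, B). Edges now: 2
Op 3: add_edge(D, C). Edges now: 3
Op 4: add_edge(D, A). Edges now: 4
Op 5: add_edge(D, A) (duplicate, no change). Edges now: 4
Op 6: add_edge(B, C). Edges now: 5
Compute levels (Kahn BFS):
  sources (in-degree 0): D
  process D: level=0
    D->A: in-degree(A)=0, level(A)=1, enqueue
    D->B: in-degree(B)=1, level(B)>=1
    D->C: in-degree(C)=1, level(C)>=1
  process A: level=1
    A->B: in-degree(B)=0, level(B)=2, enqueue
  process B: level=2
    B->C: in-degree(C)=0, level(C)=3, enqueue
  process C: level=3
All levels: A:1, B:2, C:3, D:0

Answer: A:1, B:2, C:3, D:0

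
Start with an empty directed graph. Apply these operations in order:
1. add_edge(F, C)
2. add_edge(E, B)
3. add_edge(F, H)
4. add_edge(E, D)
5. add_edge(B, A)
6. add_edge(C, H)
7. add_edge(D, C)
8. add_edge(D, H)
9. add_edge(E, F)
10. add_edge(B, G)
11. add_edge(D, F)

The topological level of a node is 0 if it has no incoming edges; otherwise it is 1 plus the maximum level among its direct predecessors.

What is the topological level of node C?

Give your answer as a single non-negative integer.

Op 1: add_edge(F, C). Edges now: 1
Op 2: add_edge(E, B). Edges now: 2
Op 3: add_edge(F, H). Edges now: 3
Op 4: add_edge(E, D). Edges now: 4
Op 5: add_edge(B, A). Edges now: 5
Op 6: add_edge(C, H). Edges now: 6
Op 7: add_edge(D, C). Edges now: 7
Op 8: add_edge(D, H). Edges now: 8
Op 9: add_edge(E, F). Edges now: 9
Op 10: add_edge(B, G). Edges now: 10
Op 11: add_edge(D, F). Edges now: 11
Compute levels (Kahn BFS):
  sources (in-degree 0): E
  process E: level=0
    E->B: in-degree(B)=0, level(B)=1, enqueue
    E->D: in-degree(D)=0, level(D)=1, enqueue
    E->F: in-degree(F)=1, level(F)>=1
  process B: level=1
    B->A: in-degree(A)=0, level(A)=2, enqueue
    B->G: in-degree(G)=0, level(G)=2, enqueue
  process D: level=1
    D->C: in-degree(C)=1, level(C)>=2
    D->F: in-degree(F)=0, level(F)=2, enqueue
    D->H: in-degree(H)=2, level(H)>=2
  process A: level=2
  process G: level=2
  process F: level=2
    F->C: in-degree(C)=0, level(C)=3, enqueue
    F->H: in-degree(H)=1, level(H)>=3
  process C: level=3
    C->H: in-degree(H)=0, level(H)=4, enqueue
  process H: level=4
All levels: A:2, B:1, C:3, D:1, E:0, F:2, G:2, H:4
level(C) = 3

Answer: 3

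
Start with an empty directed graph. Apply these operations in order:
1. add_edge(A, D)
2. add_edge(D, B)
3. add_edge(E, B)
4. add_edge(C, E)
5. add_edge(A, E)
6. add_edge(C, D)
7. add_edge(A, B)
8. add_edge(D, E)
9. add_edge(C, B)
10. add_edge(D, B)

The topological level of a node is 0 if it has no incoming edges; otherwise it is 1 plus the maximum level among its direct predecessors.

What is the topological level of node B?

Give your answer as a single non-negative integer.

Answer: 3

Derivation:
Op 1: add_edge(A, D). Edges now: 1
Op 2: add_edge(D, B). Edges now: 2
Op 3: add_edge(E, B). Edges now: 3
Op 4: add_edge(C, E). Edges now: 4
Op 5: add_edge(A, E). Edges now: 5
Op 6: add_edge(C, D). Edges now: 6
Op 7: add_edge(A, B). Edges now: 7
Op 8: add_edge(D, E). Edges now: 8
Op 9: add_edge(C, B). Edges now: 9
Op 10: add_edge(D, B) (duplicate, no change). Edges now: 9
Compute levels (Kahn BFS):
  sources (in-degree 0): A, C
  process A: level=0
    A->B: in-degree(B)=3, level(B)>=1
    A->D: in-degree(D)=1, level(D)>=1
    A->E: in-degree(E)=2, level(E)>=1
  process C: level=0
    C->B: in-degree(B)=2, level(B)>=1
    C->D: in-degree(D)=0, level(D)=1, enqueue
    C->E: in-degree(E)=1, level(E)>=1
  process D: level=1
    D->B: in-degree(B)=1, level(B)>=2
    D->E: in-degree(E)=0, level(E)=2, enqueue
  process E: level=2
    E->B: in-degree(B)=0, level(B)=3, enqueue
  process B: level=3
All levels: A:0, B:3, C:0, D:1, E:2
level(B) = 3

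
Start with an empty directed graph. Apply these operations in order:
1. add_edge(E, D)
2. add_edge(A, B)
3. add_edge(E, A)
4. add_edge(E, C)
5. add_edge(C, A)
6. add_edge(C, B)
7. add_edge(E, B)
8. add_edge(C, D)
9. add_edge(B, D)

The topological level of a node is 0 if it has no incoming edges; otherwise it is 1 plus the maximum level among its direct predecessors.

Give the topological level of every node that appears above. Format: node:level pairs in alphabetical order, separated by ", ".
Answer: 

Answer: A:2, B:3, C:1, D:4, E:0

Derivation:
Op 1: add_edge(E, D). Edges now: 1
Op 2: add_edge(A, B). Edges now: 2
Op 3: add_edge(E, A). Edges now: 3
Op 4: add_edge(E, C). Edges now: 4
Op 5: add_edge(C, A). Edges now: 5
Op 6: add_edge(C, B). Edges now: 6
Op 7: add_edge(E, B). Edges now: 7
Op 8: add_edge(C, D). Edges now: 8
Op 9: add_edge(B, D). Edges now: 9
Compute levels (Kahn BFS):
  sources (in-degree 0): E
  process E: level=0
    E->A: in-degree(A)=1, level(A)>=1
    E->B: in-degree(B)=2, level(B)>=1
    E->C: in-degree(C)=0, level(C)=1, enqueue
    E->D: in-degree(D)=2, level(D)>=1
  process C: level=1
    C->A: in-degree(A)=0, level(A)=2, enqueue
    C->B: in-degree(B)=1, level(B)>=2
    C->D: in-degree(D)=1, level(D)>=2
  process A: level=2
    A->B: in-degree(B)=0, level(B)=3, enqueue
  process B: level=3
    B->D: in-degree(D)=0, level(D)=4, enqueue
  process D: level=4
All levels: A:2, B:3, C:1, D:4, E:0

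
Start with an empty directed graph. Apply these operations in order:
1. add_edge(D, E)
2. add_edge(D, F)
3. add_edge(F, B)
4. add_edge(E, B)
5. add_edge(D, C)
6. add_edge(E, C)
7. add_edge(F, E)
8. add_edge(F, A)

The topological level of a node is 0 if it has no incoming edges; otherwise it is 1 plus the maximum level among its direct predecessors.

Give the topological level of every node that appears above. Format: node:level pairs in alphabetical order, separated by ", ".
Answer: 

Op 1: add_edge(D, E). Edges now: 1
Op 2: add_edge(D, F). Edges now: 2
Op 3: add_edge(F, B). Edges now: 3
Op 4: add_edge(E, B). Edges now: 4
Op 5: add_edge(D, C). Edges now: 5
Op 6: add_edge(E, C). Edges now: 6
Op 7: add_edge(F, E). Edges now: 7
Op 8: add_edge(F, A). Edges now: 8
Compute levels (Kahn BFS):
  sources (in-degree 0): D
  process D: level=0
    D->C: in-degree(C)=1, level(C)>=1
    D->E: in-degree(E)=1, level(E)>=1
    D->F: in-degree(F)=0, level(F)=1, enqueue
  process F: level=1
    F->A: in-degree(A)=0, level(A)=2, enqueue
    F->B: in-degree(B)=1, level(B)>=2
    F->E: in-degree(E)=0, level(E)=2, enqueue
  process A: level=2
  process E: level=2
    E->B: in-degree(B)=0, level(B)=3, enqueue
    E->C: in-degree(C)=0, level(C)=3, enqueue
  process B: level=3
  process C: level=3
All levels: A:2, B:3, C:3, D:0, E:2, F:1

Answer: A:2, B:3, C:3, D:0, E:2, F:1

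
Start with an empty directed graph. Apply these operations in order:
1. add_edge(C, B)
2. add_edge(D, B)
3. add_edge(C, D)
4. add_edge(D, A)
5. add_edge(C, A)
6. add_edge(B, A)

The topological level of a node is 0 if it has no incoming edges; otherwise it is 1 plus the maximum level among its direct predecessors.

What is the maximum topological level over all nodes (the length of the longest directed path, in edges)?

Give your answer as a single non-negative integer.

Answer: 3

Derivation:
Op 1: add_edge(C, B). Edges now: 1
Op 2: add_edge(D, B). Edges now: 2
Op 3: add_edge(C, D). Edges now: 3
Op 4: add_edge(D, A). Edges now: 4
Op 5: add_edge(C, A). Edges now: 5
Op 6: add_edge(B, A). Edges now: 6
Compute levels (Kahn BFS):
  sources (in-degree 0): C
  process C: level=0
    C->A: in-degree(A)=2, level(A)>=1
    C->B: in-degree(B)=1, level(B)>=1
    C->D: in-degree(D)=0, level(D)=1, enqueue
  process D: level=1
    D->A: in-degree(A)=1, level(A)>=2
    D->B: in-degree(B)=0, level(B)=2, enqueue
  process B: level=2
    B->A: in-degree(A)=0, level(A)=3, enqueue
  process A: level=3
All levels: A:3, B:2, C:0, D:1
max level = 3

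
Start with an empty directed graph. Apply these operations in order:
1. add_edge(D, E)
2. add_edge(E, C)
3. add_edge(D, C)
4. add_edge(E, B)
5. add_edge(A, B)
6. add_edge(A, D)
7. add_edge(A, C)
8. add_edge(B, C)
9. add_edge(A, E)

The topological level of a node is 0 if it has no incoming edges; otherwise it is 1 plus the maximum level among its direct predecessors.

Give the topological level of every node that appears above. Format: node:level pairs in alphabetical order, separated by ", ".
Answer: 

Answer: A:0, B:3, C:4, D:1, E:2

Derivation:
Op 1: add_edge(D, E). Edges now: 1
Op 2: add_edge(E, C). Edges now: 2
Op 3: add_edge(D, C). Edges now: 3
Op 4: add_edge(E, B). Edges now: 4
Op 5: add_edge(A, B). Edges now: 5
Op 6: add_edge(A, D). Edges now: 6
Op 7: add_edge(A, C). Edges now: 7
Op 8: add_edge(B, C). Edges now: 8
Op 9: add_edge(A, E). Edges now: 9
Compute levels (Kahn BFS):
  sources (in-degree 0): A
  process A: level=0
    A->B: in-degree(B)=1, level(B)>=1
    A->C: in-degree(C)=3, level(C)>=1
    A->D: in-degree(D)=0, level(D)=1, enqueue
    A->E: in-degree(E)=1, level(E)>=1
  process D: level=1
    D->C: in-degree(C)=2, level(C)>=2
    D->E: in-degree(E)=0, level(E)=2, enqueue
  process E: level=2
    E->B: in-degree(B)=0, level(B)=3, enqueue
    E->C: in-degree(C)=1, level(C)>=3
  process B: level=3
    B->C: in-degree(C)=0, level(C)=4, enqueue
  process C: level=4
All levels: A:0, B:3, C:4, D:1, E:2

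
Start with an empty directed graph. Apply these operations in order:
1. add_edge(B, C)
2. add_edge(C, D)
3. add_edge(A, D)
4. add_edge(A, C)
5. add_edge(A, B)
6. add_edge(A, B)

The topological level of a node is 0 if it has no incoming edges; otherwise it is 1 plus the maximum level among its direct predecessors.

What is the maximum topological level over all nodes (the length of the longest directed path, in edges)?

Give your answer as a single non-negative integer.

Op 1: add_edge(B, C). Edges now: 1
Op 2: add_edge(C, D). Edges now: 2
Op 3: add_edge(A, D). Edges now: 3
Op 4: add_edge(A, C). Edges now: 4
Op 5: add_edge(A, B). Edges now: 5
Op 6: add_edge(A, B) (duplicate, no change). Edges now: 5
Compute levels (Kahn BFS):
  sources (in-degree 0): A
  process A: level=0
    A->B: in-degree(B)=0, level(B)=1, enqueue
    A->C: in-degree(C)=1, level(C)>=1
    A->D: in-degree(D)=1, level(D)>=1
  process B: level=1
    B->C: in-degree(C)=0, level(C)=2, enqueue
  process C: level=2
    C->D: in-degree(D)=0, level(D)=3, enqueue
  process D: level=3
All levels: A:0, B:1, C:2, D:3
max level = 3

Answer: 3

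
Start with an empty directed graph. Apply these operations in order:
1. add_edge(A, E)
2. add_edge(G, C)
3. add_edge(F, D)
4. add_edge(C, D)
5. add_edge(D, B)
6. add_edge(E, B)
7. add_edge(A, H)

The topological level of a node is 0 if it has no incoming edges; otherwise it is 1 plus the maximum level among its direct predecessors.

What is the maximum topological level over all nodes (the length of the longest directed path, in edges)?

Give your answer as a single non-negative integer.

Answer: 3

Derivation:
Op 1: add_edge(A, E). Edges now: 1
Op 2: add_edge(G, C). Edges now: 2
Op 3: add_edge(F, D). Edges now: 3
Op 4: add_edge(C, D). Edges now: 4
Op 5: add_edge(D, B). Edges now: 5
Op 6: add_edge(E, B). Edges now: 6
Op 7: add_edge(A, H). Edges now: 7
Compute levels (Kahn BFS):
  sources (in-degree 0): A, F, G
  process A: level=0
    A->E: in-degree(E)=0, level(E)=1, enqueue
    A->H: in-degree(H)=0, level(H)=1, enqueue
  process F: level=0
    F->D: in-degree(D)=1, level(D)>=1
  process G: level=0
    G->C: in-degree(C)=0, level(C)=1, enqueue
  process E: level=1
    E->B: in-degree(B)=1, level(B)>=2
  process H: level=1
  process C: level=1
    C->D: in-degree(D)=0, level(D)=2, enqueue
  process D: level=2
    D->B: in-degree(B)=0, level(B)=3, enqueue
  process B: level=3
All levels: A:0, B:3, C:1, D:2, E:1, F:0, G:0, H:1
max level = 3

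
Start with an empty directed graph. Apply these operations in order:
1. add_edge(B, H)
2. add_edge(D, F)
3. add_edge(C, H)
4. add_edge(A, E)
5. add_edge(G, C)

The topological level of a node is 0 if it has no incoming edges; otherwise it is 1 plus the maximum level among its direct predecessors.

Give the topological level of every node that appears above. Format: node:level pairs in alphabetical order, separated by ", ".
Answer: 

Answer: A:0, B:0, C:1, D:0, E:1, F:1, G:0, H:2

Derivation:
Op 1: add_edge(B, H). Edges now: 1
Op 2: add_edge(D, F). Edges now: 2
Op 3: add_edge(C, H). Edges now: 3
Op 4: add_edge(A, E). Edges now: 4
Op 5: add_edge(G, C). Edges now: 5
Compute levels (Kahn BFS):
  sources (in-degree 0): A, B, D, G
  process A: level=0
    A->E: in-degree(E)=0, level(E)=1, enqueue
  process B: level=0
    B->H: in-degree(H)=1, level(H)>=1
  process D: level=0
    D->F: in-degree(F)=0, level(F)=1, enqueue
  process G: level=0
    G->C: in-degree(C)=0, level(C)=1, enqueue
  process E: level=1
  process F: level=1
  process C: level=1
    C->H: in-degree(H)=0, level(H)=2, enqueue
  process H: level=2
All levels: A:0, B:0, C:1, D:0, E:1, F:1, G:0, H:2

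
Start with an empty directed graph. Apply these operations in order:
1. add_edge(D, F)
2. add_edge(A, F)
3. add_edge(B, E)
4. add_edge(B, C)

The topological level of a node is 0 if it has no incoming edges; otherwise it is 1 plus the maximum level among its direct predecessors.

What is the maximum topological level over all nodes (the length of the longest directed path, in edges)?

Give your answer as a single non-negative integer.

Answer: 1

Derivation:
Op 1: add_edge(D, F). Edges now: 1
Op 2: add_edge(A, F). Edges now: 2
Op 3: add_edge(B, E). Edges now: 3
Op 4: add_edge(B, C). Edges now: 4
Compute levels (Kahn BFS):
  sources (in-degree 0): A, B, D
  process A: level=0
    A->F: in-degree(F)=1, level(F)>=1
  process B: level=0
    B->C: in-degree(C)=0, level(C)=1, enqueue
    B->E: in-degree(E)=0, level(E)=1, enqueue
  process D: level=0
    D->F: in-degree(F)=0, level(F)=1, enqueue
  process C: level=1
  process E: level=1
  process F: level=1
All levels: A:0, B:0, C:1, D:0, E:1, F:1
max level = 1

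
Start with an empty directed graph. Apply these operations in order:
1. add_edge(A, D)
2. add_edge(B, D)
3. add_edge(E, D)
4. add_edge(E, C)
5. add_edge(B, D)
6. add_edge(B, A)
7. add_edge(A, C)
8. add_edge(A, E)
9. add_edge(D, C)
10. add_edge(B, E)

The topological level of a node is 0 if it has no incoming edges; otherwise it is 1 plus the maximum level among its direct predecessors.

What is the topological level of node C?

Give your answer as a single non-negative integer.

Answer: 4

Derivation:
Op 1: add_edge(A, D). Edges now: 1
Op 2: add_edge(B, D). Edges now: 2
Op 3: add_edge(E, D). Edges now: 3
Op 4: add_edge(E, C). Edges now: 4
Op 5: add_edge(B, D) (duplicate, no change). Edges now: 4
Op 6: add_edge(B, A). Edges now: 5
Op 7: add_edge(A, C). Edges now: 6
Op 8: add_edge(A, E). Edges now: 7
Op 9: add_edge(D, C). Edges now: 8
Op 10: add_edge(B, E). Edges now: 9
Compute levels (Kahn BFS):
  sources (in-degree 0): B
  process B: level=0
    B->A: in-degree(A)=0, level(A)=1, enqueue
    B->D: in-degree(D)=2, level(D)>=1
    B->E: in-degree(E)=1, level(E)>=1
  process A: level=1
    A->C: in-degree(C)=2, level(C)>=2
    A->D: in-degree(D)=1, level(D)>=2
    A->E: in-degree(E)=0, level(E)=2, enqueue
  process E: level=2
    E->C: in-degree(C)=1, level(C)>=3
    E->D: in-degree(D)=0, level(D)=3, enqueue
  process D: level=3
    D->C: in-degree(C)=0, level(C)=4, enqueue
  process C: level=4
All levels: A:1, B:0, C:4, D:3, E:2
level(C) = 4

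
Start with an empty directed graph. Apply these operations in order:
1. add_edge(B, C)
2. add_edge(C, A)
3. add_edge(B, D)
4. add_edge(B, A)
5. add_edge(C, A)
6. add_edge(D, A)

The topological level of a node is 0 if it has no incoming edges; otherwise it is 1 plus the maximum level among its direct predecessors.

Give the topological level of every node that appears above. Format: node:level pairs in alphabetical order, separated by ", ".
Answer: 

Answer: A:2, B:0, C:1, D:1

Derivation:
Op 1: add_edge(B, C). Edges now: 1
Op 2: add_edge(C, A). Edges now: 2
Op 3: add_edge(B, D). Edges now: 3
Op 4: add_edge(B, A). Edges now: 4
Op 5: add_edge(C, A) (duplicate, no change). Edges now: 4
Op 6: add_edge(D, A). Edges now: 5
Compute levels (Kahn BFS):
  sources (in-degree 0): B
  process B: level=0
    B->A: in-degree(A)=2, level(A)>=1
    B->C: in-degree(C)=0, level(C)=1, enqueue
    B->D: in-degree(D)=0, level(D)=1, enqueue
  process C: level=1
    C->A: in-degree(A)=1, level(A)>=2
  process D: level=1
    D->A: in-degree(A)=0, level(A)=2, enqueue
  process A: level=2
All levels: A:2, B:0, C:1, D:1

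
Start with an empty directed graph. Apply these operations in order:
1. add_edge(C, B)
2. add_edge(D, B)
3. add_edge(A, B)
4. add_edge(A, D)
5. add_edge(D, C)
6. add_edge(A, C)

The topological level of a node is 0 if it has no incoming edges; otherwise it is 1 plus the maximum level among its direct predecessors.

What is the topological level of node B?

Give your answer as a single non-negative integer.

Answer: 3

Derivation:
Op 1: add_edge(C, B). Edges now: 1
Op 2: add_edge(D, B). Edges now: 2
Op 3: add_edge(A, B). Edges now: 3
Op 4: add_edge(A, D). Edges now: 4
Op 5: add_edge(D, C). Edges now: 5
Op 6: add_edge(A, C). Edges now: 6
Compute levels (Kahn BFS):
  sources (in-degree 0): A
  process A: level=0
    A->B: in-degree(B)=2, level(B)>=1
    A->C: in-degree(C)=1, level(C)>=1
    A->D: in-degree(D)=0, level(D)=1, enqueue
  process D: level=1
    D->B: in-degree(B)=1, level(B)>=2
    D->C: in-degree(C)=0, level(C)=2, enqueue
  process C: level=2
    C->B: in-degree(B)=0, level(B)=3, enqueue
  process B: level=3
All levels: A:0, B:3, C:2, D:1
level(B) = 3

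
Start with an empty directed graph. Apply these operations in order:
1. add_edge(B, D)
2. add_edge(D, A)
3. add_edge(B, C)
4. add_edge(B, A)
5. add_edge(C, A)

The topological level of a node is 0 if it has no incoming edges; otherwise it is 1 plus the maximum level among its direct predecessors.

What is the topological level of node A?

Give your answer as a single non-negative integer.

Answer: 2

Derivation:
Op 1: add_edge(B, D). Edges now: 1
Op 2: add_edge(D, A). Edges now: 2
Op 3: add_edge(B, C). Edges now: 3
Op 4: add_edge(B, A). Edges now: 4
Op 5: add_edge(C, A). Edges now: 5
Compute levels (Kahn BFS):
  sources (in-degree 0): B
  process B: level=0
    B->A: in-degree(A)=2, level(A)>=1
    B->C: in-degree(C)=0, level(C)=1, enqueue
    B->D: in-degree(D)=0, level(D)=1, enqueue
  process C: level=1
    C->A: in-degree(A)=1, level(A)>=2
  process D: level=1
    D->A: in-degree(A)=0, level(A)=2, enqueue
  process A: level=2
All levels: A:2, B:0, C:1, D:1
level(A) = 2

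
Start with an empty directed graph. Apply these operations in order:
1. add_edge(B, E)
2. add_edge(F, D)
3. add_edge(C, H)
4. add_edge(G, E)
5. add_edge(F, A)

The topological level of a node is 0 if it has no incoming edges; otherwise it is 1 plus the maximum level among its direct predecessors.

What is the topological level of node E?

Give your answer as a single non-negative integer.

Answer: 1

Derivation:
Op 1: add_edge(B, E). Edges now: 1
Op 2: add_edge(F, D). Edges now: 2
Op 3: add_edge(C, H). Edges now: 3
Op 4: add_edge(G, E). Edges now: 4
Op 5: add_edge(F, A). Edges now: 5
Compute levels (Kahn BFS):
  sources (in-degree 0): B, C, F, G
  process B: level=0
    B->E: in-degree(E)=1, level(E)>=1
  process C: level=0
    C->H: in-degree(H)=0, level(H)=1, enqueue
  process F: level=0
    F->A: in-degree(A)=0, level(A)=1, enqueue
    F->D: in-degree(D)=0, level(D)=1, enqueue
  process G: level=0
    G->E: in-degree(E)=0, level(E)=1, enqueue
  process H: level=1
  process A: level=1
  process D: level=1
  process E: level=1
All levels: A:1, B:0, C:0, D:1, E:1, F:0, G:0, H:1
level(E) = 1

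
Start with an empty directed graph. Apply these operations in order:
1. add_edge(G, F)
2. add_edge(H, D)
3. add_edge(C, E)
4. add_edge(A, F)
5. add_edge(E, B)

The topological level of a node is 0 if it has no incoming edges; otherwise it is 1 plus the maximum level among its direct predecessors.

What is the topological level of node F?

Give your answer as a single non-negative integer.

Op 1: add_edge(G, F). Edges now: 1
Op 2: add_edge(H, D). Edges now: 2
Op 3: add_edge(C, E). Edges now: 3
Op 4: add_edge(A, F). Edges now: 4
Op 5: add_edge(E, B). Edges now: 5
Compute levels (Kahn BFS):
  sources (in-degree 0): A, C, G, H
  process A: level=0
    A->F: in-degree(F)=1, level(F)>=1
  process C: level=0
    C->E: in-degree(E)=0, level(E)=1, enqueue
  process G: level=0
    G->F: in-degree(F)=0, level(F)=1, enqueue
  process H: level=0
    H->D: in-degree(D)=0, level(D)=1, enqueue
  process E: level=1
    E->B: in-degree(B)=0, level(B)=2, enqueue
  process F: level=1
  process D: level=1
  process B: level=2
All levels: A:0, B:2, C:0, D:1, E:1, F:1, G:0, H:0
level(F) = 1

Answer: 1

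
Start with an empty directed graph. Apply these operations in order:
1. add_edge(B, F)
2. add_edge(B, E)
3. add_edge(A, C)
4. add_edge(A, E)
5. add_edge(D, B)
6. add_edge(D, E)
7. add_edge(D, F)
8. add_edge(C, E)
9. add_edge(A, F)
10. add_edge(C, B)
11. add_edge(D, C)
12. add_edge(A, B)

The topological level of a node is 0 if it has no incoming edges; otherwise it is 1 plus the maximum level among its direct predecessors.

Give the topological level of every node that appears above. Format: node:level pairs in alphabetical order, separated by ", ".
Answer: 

Answer: A:0, B:2, C:1, D:0, E:3, F:3

Derivation:
Op 1: add_edge(B, F). Edges now: 1
Op 2: add_edge(B, E). Edges now: 2
Op 3: add_edge(A, C). Edges now: 3
Op 4: add_edge(A, E). Edges now: 4
Op 5: add_edge(D, B). Edges now: 5
Op 6: add_edge(D, E). Edges now: 6
Op 7: add_edge(D, F). Edges now: 7
Op 8: add_edge(C, E). Edges now: 8
Op 9: add_edge(A, F). Edges now: 9
Op 10: add_edge(C, B). Edges now: 10
Op 11: add_edge(D, C). Edges now: 11
Op 12: add_edge(A, B). Edges now: 12
Compute levels (Kahn BFS):
  sources (in-degree 0): A, D
  process A: level=0
    A->B: in-degree(B)=2, level(B)>=1
    A->C: in-degree(C)=1, level(C)>=1
    A->E: in-degree(E)=3, level(E)>=1
    A->F: in-degree(F)=2, level(F)>=1
  process D: level=0
    D->B: in-degree(B)=1, level(B)>=1
    D->C: in-degree(C)=0, level(C)=1, enqueue
    D->E: in-degree(E)=2, level(E)>=1
    D->F: in-degree(F)=1, level(F)>=1
  process C: level=1
    C->B: in-degree(B)=0, level(B)=2, enqueue
    C->E: in-degree(E)=1, level(E)>=2
  process B: level=2
    B->E: in-degree(E)=0, level(E)=3, enqueue
    B->F: in-degree(F)=0, level(F)=3, enqueue
  process E: level=3
  process F: level=3
All levels: A:0, B:2, C:1, D:0, E:3, F:3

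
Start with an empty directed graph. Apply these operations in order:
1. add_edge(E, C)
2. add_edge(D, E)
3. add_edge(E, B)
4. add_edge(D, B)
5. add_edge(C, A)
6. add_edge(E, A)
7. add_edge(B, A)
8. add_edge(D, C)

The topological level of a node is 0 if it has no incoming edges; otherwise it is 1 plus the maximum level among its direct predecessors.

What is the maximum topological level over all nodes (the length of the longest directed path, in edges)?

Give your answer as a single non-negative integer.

Answer: 3

Derivation:
Op 1: add_edge(E, C). Edges now: 1
Op 2: add_edge(D, E). Edges now: 2
Op 3: add_edge(E, B). Edges now: 3
Op 4: add_edge(D, B). Edges now: 4
Op 5: add_edge(C, A). Edges now: 5
Op 6: add_edge(E, A). Edges now: 6
Op 7: add_edge(B, A). Edges now: 7
Op 8: add_edge(D, C). Edges now: 8
Compute levels (Kahn BFS):
  sources (in-degree 0): D
  process D: level=0
    D->B: in-degree(B)=1, level(B)>=1
    D->C: in-degree(C)=1, level(C)>=1
    D->E: in-degree(E)=0, level(E)=1, enqueue
  process E: level=1
    E->A: in-degree(A)=2, level(A)>=2
    E->B: in-degree(B)=0, level(B)=2, enqueue
    E->C: in-degree(C)=0, level(C)=2, enqueue
  process B: level=2
    B->A: in-degree(A)=1, level(A)>=3
  process C: level=2
    C->A: in-degree(A)=0, level(A)=3, enqueue
  process A: level=3
All levels: A:3, B:2, C:2, D:0, E:1
max level = 3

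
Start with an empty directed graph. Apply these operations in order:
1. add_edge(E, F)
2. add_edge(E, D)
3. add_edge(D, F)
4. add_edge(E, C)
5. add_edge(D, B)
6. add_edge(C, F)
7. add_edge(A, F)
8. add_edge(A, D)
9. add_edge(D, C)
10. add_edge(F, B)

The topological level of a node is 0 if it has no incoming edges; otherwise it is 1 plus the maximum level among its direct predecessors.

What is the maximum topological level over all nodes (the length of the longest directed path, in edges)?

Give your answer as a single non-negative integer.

Answer: 4

Derivation:
Op 1: add_edge(E, F). Edges now: 1
Op 2: add_edge(E, D). Edges now: 2
Op 3: add_edge(D, F). Edges now: 3
Op 4: add_edge(E, C). Edges now: 4
Op 5: add_edge(D, B). Edges now: 5
Op 6: add_edge(C, F). Edges now: 6
Op 7: add_edge(A, F). Edges now: 7
Op 8: add_edge(A, D). Edges now: 8
Op 9: add_edge(D, C). Edges now: 9
Op 10: add_edge(F, B). Edges now: 10
Compute levels (Kahn BFS):
  sources (in-degree 0): A, E
  process A: level=0
    A->D: in-degree(D)=1, level(D)>=1
    A->F: in-degree(F)=3, level(F)>=1
  process E: level=0
    E->C: in-degree(C)=1, level(C)>=1
    E->D: in-degree(D)=0, level(D)=1, enqueue
    E->F: in-degree(F)=2, level(F)>=1
  process D: level=1
    D->B: in-degree(B)=1, level(B)>=2
    D->C: in-degree(C)=0, level(C)=2, enqueue
    D->F: in-degree(F)=1, level(F)>=2
  process C: level=2
    C->F: in-degree(F)=0, level(F)=3, enqueue
  process F: level=3
    F->B: in-degree(B)=0, level(B)=4, enqueue
  process B: level=4
All levels: A:0, B:4, C:2, D:1, E:0, F:3
max level = 4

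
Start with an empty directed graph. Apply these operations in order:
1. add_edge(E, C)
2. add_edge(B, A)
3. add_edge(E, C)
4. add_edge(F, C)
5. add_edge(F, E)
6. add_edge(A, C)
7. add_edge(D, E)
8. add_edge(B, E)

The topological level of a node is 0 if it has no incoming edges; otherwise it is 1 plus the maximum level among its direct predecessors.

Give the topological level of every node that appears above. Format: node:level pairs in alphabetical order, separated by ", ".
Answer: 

Op 1: add_edge(E, C). Edges now: 1
Op 2: add_edge(B, A). Edges now: 2
Op 3: add_edge(E, C) (duplicate, no change). Edges now: 2
Op 4: add_edge(F, C). Edges now: 3
Op 5: add_edge(F, E). Edges now: 4
Op 6: add_edge(A, C). Edges now: 5
Op 7: add_edge(D, E). Edges now: 6
Op 8: add_edge(B, E). Edges now: 7
Compute levels (Kahn BFS):
  sources (in-degree 0): B, D, F
  process B: level=0
    B->A: in-degree(A)=0, level(A)=1, enqueue
    B->E: in-degree(E)=2, level(E)>=1
  process D: level=0
    D->E: in-degree(E)=1, level(E)>=1
  process F: level=0
    F->C: in-degree(C)=2, level(C)>=1
    F->E: in-degree(E)=0, level(E)=1, enqueue
  process A: level=1
    A->C: in-degree(C)=1, level(C)>=2
  process E: level=1
    E->C: in-degree(C)=0, level(C)=2, enqueue
  process C: level=2
All levels: A:1, B:0, C:2, D:0, E:1, F:0

Answer: A:1, B:0, C:2, D:0, E:1, F:0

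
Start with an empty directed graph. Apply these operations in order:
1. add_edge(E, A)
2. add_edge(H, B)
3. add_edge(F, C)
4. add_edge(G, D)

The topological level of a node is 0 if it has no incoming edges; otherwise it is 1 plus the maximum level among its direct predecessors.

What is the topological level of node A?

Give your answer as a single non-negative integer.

Answer: 1

Derivation:
Op 1: add_edge(E, A). Edges now: 1
Op 2: add_edge(H, B). Edges now: 2
Op 3: add_edge(F, C). Edges now: 3
Op 4: add_edge(G, D). Edges now: 4
Compute levels (Kahn BFS):
  sources (in-degree 0): E, F, G, H
  process E: level=0
    E->A: in-degree(A)=0, level(A)=1, enqueue
  process F: level=0
    F->C: in-degree(C)=0, level(C)=1, enqueue
  process G: level=0
    G->D: in-degree(D)=0, level(D)=1, enqueue
  process H: level=0
    H->B: in-degree(B)=0, level(B)=1, enqueue
  process A: level=1
  process C: level=1
  process D: level=1
  process B: level=1
All levels: A:1, B:1, C:1, D:1, E:0, F:0, G:0, H:0
level(A) = 1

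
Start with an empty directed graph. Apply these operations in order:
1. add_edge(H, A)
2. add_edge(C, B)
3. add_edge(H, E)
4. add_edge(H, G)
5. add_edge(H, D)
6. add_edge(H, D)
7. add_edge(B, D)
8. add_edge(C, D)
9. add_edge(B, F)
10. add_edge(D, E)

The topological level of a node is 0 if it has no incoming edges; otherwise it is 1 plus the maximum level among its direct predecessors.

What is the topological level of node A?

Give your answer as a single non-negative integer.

Op 1: add_edge(H, A). Edges now: 1
Op 2: add_edge(C, B). Edges now: 2
Op 3: add_edge(H, E). Edges now: 3
Op 4: add_edge(H, G). Edges now: 4
Op 5: add_edge(H, D). Edges now: 5
Op 6: add_edge(H, D) (duplicate, no change). Edges now: 5
Op 7: add_edge(B, D). Edges now: 6
Op 8: add_edge(C, D). Edges now: 7
Op 9: add_edge(B, F). Edges now: 8
Op 10: add_edge(D, E). Edges now: 9
Compute levels (Kahn BFS):
  sources (in-degree 0): C, H
  process C: level=0
    C->B: in-degree(B)=0, level(B)=1, enqueue
    C->D: in-degree(D)=2, level(D)>=1
  process H: level=0
    H->A: in-degree(A)=0, level(A)=1, enqueue
    H->D: in-degree(D)=1, level(D)>=1
    H->E: in-degree(E)=1, level(E)>=1
    H->G: in-degree(G)=0, level(G)=1, enqueue
  process B: level=1
    B->D: in-degree(D)=0, level(D)=2, enqueue
    B->F: in-degree(F)=0, level(F)=2, enqueue
  process A: level=1
  process G: level=1
  process D: level=2
    D->E: in-degree(E)=0, level(E)=3, enqueue
  process F: level=2
  process E: level=3
All levels: A:1, B:1, C:0, D:2, E:3, F:2, G:1, H:0
level(A) = 1

Answer: 1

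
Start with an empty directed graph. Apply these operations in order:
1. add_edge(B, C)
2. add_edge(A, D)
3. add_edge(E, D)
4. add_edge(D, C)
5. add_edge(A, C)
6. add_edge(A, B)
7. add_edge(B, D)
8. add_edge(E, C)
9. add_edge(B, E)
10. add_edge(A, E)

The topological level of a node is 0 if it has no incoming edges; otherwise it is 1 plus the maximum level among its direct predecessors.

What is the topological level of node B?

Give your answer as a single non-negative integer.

Op 1: add_edge(B, C). Edges now: 1
Op 2: add_edge(A, D). Edges now: 2
Op 3: add_edge(E, D). Edges now: 3
Op 4: add_edge(D, C). Edges now: 4
Op 5: add_edge(A, C). Edges now: 5
Op 6: add_edge(A, B). Edges now: 6
Op 7: add_edge(B, D). Edges now: 7
Op 8: add_edge(E, C). Edges now: 8
Op 9: add_edge(B, E). Edges now: 9
Op 10: add_edge(A, E). Edges now: 10
Compute levels (Kahn BFS):
  sources (in-degree 0): A
  process A: level=0
    A->B: in-degree(B)=0, level(B)=1, enqueue
    A->C: in-degree(C)=3, level(C)>=1
    A->D: in-degree(D)=2, level(D)>=1
    A->E: in-degree(E)=1, level(E)>=1
  process B: level=1
    B->C: in-degree(C)=2, level(C)>=2
    B->D: in-degree(D)=1, level(D)>=2
    B->E: in-degree(E)=0, level(E)=2, enqueue
  process E: level=2
    E->C: in-degree(C)=1, level(C)>=3
    E->D: in-degree(D)=0, level(D)=3, enqueue
  process D: level=3
    D->C: in-degree(C)=0, level(C)=4, enqueue
  process C: level=4
All levels: A:0, B:1, C:4, D:3, E:2
level(B) = 1

Answer: 1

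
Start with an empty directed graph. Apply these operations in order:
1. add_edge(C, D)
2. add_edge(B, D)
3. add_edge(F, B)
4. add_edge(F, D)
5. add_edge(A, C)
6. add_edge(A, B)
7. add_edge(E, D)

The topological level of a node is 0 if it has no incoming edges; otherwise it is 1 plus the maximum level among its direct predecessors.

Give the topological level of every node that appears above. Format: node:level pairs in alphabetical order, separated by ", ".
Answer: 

Op 1: add_edge(C, D). Edges now: 1
Op 2: add_edge(B, D). Edges now: 2
Op 3: add_edge(F, B). Edges now: 3
Op 4: add_edge(F, D). Edges now: 4
Op 5: add_edge(A, C). Edges now: 5
Op 6: add_edge(A, B). Edges now: 6
Op 7: add_edge(E, D). Edges now: 7
Compute levels (Kahn BFS):
  sources (in-degree 0): A, E, F
  process A: level=0
    A->B: in-degree(B)=1, level(B)>=1
    A->C: in-degree(C)=0, level(C)=1, enqueue
  process E: level=0
    E->D: in-degree(D)=3, level(D)>=1
  process F: level=0
    F->B: in-degree(B)=0, level(B)=1, enqueue
    F->D: in-degree(D)=2, level(D)>=1
  process C: level=1
    C->D: in-degree(D)=1, level(D)>=2
  process B: level=1
    B->D: in-degree(D)=0, level(D)=2, enqueue
  process D: level=2
All levels: A:0, B:1, C:1, D:2, E:0, F:0

Answer: A:0, B:1, C:1, D:2, E:0, F:0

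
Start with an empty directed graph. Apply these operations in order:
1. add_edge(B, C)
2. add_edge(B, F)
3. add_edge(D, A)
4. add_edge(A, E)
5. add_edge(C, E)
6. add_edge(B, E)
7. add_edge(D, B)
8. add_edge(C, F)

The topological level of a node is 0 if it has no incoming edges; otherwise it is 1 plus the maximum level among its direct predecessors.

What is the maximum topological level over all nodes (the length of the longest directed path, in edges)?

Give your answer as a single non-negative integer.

Answer: 3

Derivation:
Op 1: add_edge(B, C). Edges now: 1
Op 2: add_edge(B, F). Edges now: 2
Op 3: add_edge(D, A). Edges now: 3
Op 4: add_edge(A, E). Edges now: 4
Op 5: add_edge(C, E). Edges now: 5
Op 6: add_edge(B, E). Edges now: 6
Op 7: add_edge(D, B). Edges now: 7
Op 8: add_edge(C, F). Edges now: 8
Compute levels (Kahn BFS):
  sources (in-degree 0): D
  process D: level=0
    D->A: in-degree(A)=0, level(A)=1, enqueue
    D->B: in-degree(B)=0, level(B)=1, enqueue
  process A: level=1
    A->E: in-degree(E)=2, level(E)>=2
  process B: level=1
    B->C: in-degree(C)=0, level(C)=2, enqueue
    B->E: in-degree(E)=1, level(E)>=2
    B->F: in-degree(F)=1, level(F)>=2
  process C: level=2
    C->E: in-degree(E)=0, level(E)=3, enqueue
    C->F: in-degree(F)=0, level(F)=3, enqueue
  process E: level=3
  process F: level=3
All levels: A:1, B:1, C:2, D:0, E:3, F:3
max level = 3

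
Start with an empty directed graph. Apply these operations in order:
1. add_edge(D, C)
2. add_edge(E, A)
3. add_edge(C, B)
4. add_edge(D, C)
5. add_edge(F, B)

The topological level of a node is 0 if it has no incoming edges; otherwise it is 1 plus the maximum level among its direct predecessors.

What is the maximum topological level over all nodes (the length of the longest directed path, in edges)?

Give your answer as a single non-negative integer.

Answer: 2

Derivation:
Op 1: add_edge(D, C). Edges now: 1
Op 2: add_edge(E, A). Edges now: 2
Op 3: add_edge(C, B). Edges now: 3
Op 4: add_edge(D, C) (duplicate, no change). Edges now: 3
Op 5: add_edge(F, B). Edges now: 4
Compute levels (Kahn BFS):
  sources (in-degree 0): D, E, F
  process D: level=0
    D->C: in-degree(C)=0, level(C)=1, enqueue
  process E: level=0
    E->A: in-degree(A)=0, level(A)=1, enqueue
  process F: level=0
    F->B: in-degree(B)=1, level(B)>=1
  process C: level=1
    C->B: in-degree(B)=0, level(B)=2, enqueue
  process A: level=1
  process B: level=2
All levels: A:1, B:2, C:1, D:0, E:0, F:0
max level = 2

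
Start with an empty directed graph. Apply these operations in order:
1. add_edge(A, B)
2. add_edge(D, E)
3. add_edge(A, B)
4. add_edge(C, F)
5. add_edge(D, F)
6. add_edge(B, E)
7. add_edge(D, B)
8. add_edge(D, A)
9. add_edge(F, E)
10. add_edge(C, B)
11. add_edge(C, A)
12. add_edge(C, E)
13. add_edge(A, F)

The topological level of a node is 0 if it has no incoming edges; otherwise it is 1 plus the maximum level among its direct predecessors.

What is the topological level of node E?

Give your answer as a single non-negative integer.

Op 1: add_edge(A, B). Edges now: 1
Op 2: add_edge(D, E). Edges now: 2
Op 3: add_edge(A, B) (duplicate, no change). Edges now: 2
Op 4: add_edge(C, F). Edges now: 3
Op 5: add_edge(D, F). Edges now: 4
Op 6: add_edge(B, E). Edges now: 5
Op 7: add_edge(D, B). Edges now: 6
Op 8: add_edge(D, A). Edges now: 7
Op 9: add_edge(F, E). Edges now: 8
Op 10: add_edge(C, B). Edges now: 9
Op 11: add_edge(C, A). Edges now: 10
Op 12: add_edge(C, E). Edges now: 11
Op 13: add_edge(A, F). Edges now: 12
Compute levels (Kahn BFS):
  sources (in-degree 0): C, D
  process C: level=0
    C->A: in-degree(A)=1, level(A)>=1
    C->B: in-degree(B)=2, level(B)>=1
    C->E: in-degree(E)=3, level(E)>=1
    C->F: in-degree(F)=2, level(F)>=1
  process D: level=0
    D->A: in-degree(A)=0, level(A)=1, enqueue
    D->B: in-degree(B)=1, level(B)>=1
    D->E: in-degree(E)=2, level(E)>=1
    D->F: in-degree(F)=1, level(F)>=1
  process A: level=1
    A->B: in-degree(B)=0, level(B)=2, enqueue
    A->F: in-degree(F)=0, level(F)=2, enqueue
  process B: level=2
    B->E: in-degree(E)=1, level(E)>=3
  process F: level=2
    F->E: in-degree(E)=0, level(E)=3, enqueue
  process E: level=3
All levels: A:1, B:2, C:0, D:0, E:3, F:2
level(E) = 3

Answer: 3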